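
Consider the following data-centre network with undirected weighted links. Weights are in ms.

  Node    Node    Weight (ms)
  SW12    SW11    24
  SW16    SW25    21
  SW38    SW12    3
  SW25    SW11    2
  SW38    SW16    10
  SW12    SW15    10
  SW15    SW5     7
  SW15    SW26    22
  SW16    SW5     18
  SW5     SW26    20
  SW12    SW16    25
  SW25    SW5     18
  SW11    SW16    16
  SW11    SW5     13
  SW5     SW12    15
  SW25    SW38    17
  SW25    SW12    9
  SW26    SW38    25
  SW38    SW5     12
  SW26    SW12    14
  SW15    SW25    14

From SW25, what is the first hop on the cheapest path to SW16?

SW11

Candidate routes:
SW25 → SW11 → SW16: 2+16 = 18
SW25 → SW16: 21 = 21
SW25 → SW38 → SW16: 17+10 = 27
SW25 → SW12 → SW38 → SW16: 9+3+10 = 22
Cheapest is SW25 → SW11 → SW16 at 18 ms.
So from SW25 the first move is to SW11.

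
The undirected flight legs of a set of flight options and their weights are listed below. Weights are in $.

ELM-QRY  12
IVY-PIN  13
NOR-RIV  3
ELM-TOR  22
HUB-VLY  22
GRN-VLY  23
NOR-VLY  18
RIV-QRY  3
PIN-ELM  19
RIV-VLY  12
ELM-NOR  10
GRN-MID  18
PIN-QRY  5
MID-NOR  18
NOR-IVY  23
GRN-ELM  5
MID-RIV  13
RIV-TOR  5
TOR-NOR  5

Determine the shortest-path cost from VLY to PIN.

$20

Compare a few routes:
VLY–RIV–QRY–PIN: 12+3+5 = 20
VLY–NOR–RIV–QRY–PIN: 18+3+3+5 = 29
Cheapest is VLY–RIV–QRY–PIN at $20.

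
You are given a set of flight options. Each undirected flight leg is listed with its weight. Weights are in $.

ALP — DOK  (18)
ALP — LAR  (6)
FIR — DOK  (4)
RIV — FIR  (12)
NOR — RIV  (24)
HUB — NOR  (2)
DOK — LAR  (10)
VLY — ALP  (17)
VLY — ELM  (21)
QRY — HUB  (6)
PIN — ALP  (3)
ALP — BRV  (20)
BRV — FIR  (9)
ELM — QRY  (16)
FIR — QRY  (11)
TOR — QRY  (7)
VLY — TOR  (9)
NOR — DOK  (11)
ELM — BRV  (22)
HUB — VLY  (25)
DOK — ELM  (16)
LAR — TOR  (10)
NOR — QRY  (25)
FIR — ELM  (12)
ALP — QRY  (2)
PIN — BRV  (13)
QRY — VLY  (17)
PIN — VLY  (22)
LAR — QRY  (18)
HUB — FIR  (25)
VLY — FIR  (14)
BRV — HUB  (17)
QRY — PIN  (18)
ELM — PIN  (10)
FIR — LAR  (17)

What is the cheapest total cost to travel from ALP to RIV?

$25

Shortest distances from ALP:
ALP: 0
QRY: 2  (via ALP)
PIN: 3  (via ALP)
LAR: 6  (via ALP)
HUB: 8  (via QRY)
TOR: 9  (via QRY)
NOR: 10  (via HUB)
ELM: 13  (via PIN)
FIR: 13  (via QRY)
BRV: 16  (via PIN)
DOK: 16  (via LAR)
VLY: 17  (via ALP)
RIV: 25  (via FIR)
Shortest route: ALP–QRY–FIR–RIV = $25.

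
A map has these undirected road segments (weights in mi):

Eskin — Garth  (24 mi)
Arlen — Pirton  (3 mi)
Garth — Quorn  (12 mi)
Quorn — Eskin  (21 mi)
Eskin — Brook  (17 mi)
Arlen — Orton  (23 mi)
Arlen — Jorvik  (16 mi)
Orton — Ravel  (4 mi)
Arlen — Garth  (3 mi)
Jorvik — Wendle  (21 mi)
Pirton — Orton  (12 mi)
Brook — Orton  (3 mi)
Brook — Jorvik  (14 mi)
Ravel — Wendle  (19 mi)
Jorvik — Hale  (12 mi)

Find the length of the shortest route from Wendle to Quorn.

Compare a few routes:
Wendle–Ravel–Orton–Pirton–Arlen–Garth–Quorn: 19+4+12+3+3+12 = 53
Wendle–Jorvik–Arlen–Garth–Quorn: 21+16+3+12 = 52
Cheapest is Wendle–Jorvik–Arlen–Garth–Quorn at 52 mi.

52 mi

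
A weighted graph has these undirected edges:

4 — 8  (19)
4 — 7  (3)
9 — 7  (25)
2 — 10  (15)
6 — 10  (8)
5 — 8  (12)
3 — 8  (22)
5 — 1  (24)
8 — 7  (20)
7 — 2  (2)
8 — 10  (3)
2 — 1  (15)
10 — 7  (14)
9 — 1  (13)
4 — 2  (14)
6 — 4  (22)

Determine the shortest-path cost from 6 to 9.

Settle nodes by increasing distance from 6:
6: 0
10: 8  (via 6)
8: 11  (via 10)
4: 22  (via 6)
7: 22  (via 10)
2: 23  (via 10)
5: 23  (via 8)
3: 33  (via 8)
1: 38  (via 2)
9: 47  (via 7)
Shortest route: 6–10–7–9 = 47.

47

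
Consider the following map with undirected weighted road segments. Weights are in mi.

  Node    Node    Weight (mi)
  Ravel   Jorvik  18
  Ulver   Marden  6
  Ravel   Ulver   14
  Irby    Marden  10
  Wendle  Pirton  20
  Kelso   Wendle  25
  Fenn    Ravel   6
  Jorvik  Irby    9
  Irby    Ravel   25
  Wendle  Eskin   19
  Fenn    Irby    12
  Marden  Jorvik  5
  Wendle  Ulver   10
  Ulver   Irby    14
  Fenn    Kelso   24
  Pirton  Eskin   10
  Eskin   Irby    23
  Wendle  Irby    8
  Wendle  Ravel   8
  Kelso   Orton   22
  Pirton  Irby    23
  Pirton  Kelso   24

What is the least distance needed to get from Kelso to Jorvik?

42 mi

Running Dijkstra from Kelso:
Kelso: 0
Orton: 22  (via Kelso)
Fenn: 24  (via Kelso)
Pirton: 24  (via Kelso)
Wendle: 25  (via Kelso)
Ravel: 30  (via Fenn)
Irby: 33  (via Wendle)
Eskin: 34  (via Pirton)
Ulver: 35  (via Wendle)
Marden: 41  (via Ulver)
Jorvik: 42  (via Irby)
Shortest route: Kelso–Wendle–Irby–Jorvik = 42 mi.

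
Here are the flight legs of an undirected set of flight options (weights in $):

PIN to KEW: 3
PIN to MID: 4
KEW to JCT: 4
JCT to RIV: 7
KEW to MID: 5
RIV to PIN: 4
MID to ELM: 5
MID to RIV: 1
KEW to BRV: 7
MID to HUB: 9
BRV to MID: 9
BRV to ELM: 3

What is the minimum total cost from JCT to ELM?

Enumerating some paths:
JCT → KEW → PIN → MID → ELM: 4+3+4+5 = 16
JCT → KEW → BRV → ELM: 4+7+3 = 14
JCT → RIV → MID → ELM: 7+1+5 = 13
JCT → KEW → MID → ELM: 4+5+5 = 14
The minimum is $13 via JCT → RIV → MID → ELM.

$13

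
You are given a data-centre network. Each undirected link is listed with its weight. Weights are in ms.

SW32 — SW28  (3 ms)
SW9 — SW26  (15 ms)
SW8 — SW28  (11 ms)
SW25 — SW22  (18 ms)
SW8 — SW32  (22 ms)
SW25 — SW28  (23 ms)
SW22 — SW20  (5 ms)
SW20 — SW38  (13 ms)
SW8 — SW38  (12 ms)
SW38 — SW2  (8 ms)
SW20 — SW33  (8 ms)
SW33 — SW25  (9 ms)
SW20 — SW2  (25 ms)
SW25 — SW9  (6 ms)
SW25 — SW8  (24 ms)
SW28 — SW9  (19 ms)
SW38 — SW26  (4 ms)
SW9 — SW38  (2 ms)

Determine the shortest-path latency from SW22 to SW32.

42 ms

Settle nodes by increasing distance from SW22:
SW22: 0
SW20: 5  (via SW22)
SW33: 13  (via SW20)
SW38: 18  (via SW20)
SW25: 18  (via SW22)
SW9: 20  (via SW38)
SW26: 22  (via SW38)
SW2: 26  (via SW38)
SW8: 30  (via SW38)
SW28: 39  (via SW9)
SW32: 42  (via SW28)
Shortest route: SW22 → SW20 → SW38 → SW9 → SW28 → SW32 = 42 ms.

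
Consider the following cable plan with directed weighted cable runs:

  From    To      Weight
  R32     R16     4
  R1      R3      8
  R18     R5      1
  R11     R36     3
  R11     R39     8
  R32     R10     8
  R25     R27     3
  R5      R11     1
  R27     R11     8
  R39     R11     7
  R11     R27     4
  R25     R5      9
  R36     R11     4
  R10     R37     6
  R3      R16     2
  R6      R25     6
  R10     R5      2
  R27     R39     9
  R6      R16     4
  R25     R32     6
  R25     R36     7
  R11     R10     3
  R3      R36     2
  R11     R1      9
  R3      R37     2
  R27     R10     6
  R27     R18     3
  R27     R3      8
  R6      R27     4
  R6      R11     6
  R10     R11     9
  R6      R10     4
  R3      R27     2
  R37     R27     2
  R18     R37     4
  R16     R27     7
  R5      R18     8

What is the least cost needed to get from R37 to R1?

16

Enumerating some paths:
R37 → R27 → R10 → R5 → R11 → R1: 2+6+2+1+9 = 20
R37 → R27 → R11 → R1: 2+8+9 = 19
R37 → R27 → R18 → R5 → R11 → R1: 2+3+1+1+9 = 16
Cheapest is R37 → R27 → R18 → R5 → R11 → R1 at 16.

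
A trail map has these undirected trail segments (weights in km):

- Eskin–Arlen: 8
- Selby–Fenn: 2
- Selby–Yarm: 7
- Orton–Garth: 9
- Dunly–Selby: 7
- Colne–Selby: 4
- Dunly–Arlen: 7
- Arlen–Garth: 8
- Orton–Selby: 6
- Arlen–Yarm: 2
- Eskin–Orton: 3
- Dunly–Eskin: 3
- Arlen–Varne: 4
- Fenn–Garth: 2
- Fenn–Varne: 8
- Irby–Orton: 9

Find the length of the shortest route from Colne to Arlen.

13 km

Shortest distances from Colne:
Colne: 0
Selby: 4  (via Colne)
Fenn: 6  (via Selby)
Garth: 8  (via Fenn)
Orton: 10  (via Selby)
Dunly: 11  (via Selby)
Yarm: 11  (via Selby)
Eskin: 13  (via Orton)
Arlen: 13  (via Yarm)
Shortest route: Colne–Selby–Yarm–Arlen = 13 km.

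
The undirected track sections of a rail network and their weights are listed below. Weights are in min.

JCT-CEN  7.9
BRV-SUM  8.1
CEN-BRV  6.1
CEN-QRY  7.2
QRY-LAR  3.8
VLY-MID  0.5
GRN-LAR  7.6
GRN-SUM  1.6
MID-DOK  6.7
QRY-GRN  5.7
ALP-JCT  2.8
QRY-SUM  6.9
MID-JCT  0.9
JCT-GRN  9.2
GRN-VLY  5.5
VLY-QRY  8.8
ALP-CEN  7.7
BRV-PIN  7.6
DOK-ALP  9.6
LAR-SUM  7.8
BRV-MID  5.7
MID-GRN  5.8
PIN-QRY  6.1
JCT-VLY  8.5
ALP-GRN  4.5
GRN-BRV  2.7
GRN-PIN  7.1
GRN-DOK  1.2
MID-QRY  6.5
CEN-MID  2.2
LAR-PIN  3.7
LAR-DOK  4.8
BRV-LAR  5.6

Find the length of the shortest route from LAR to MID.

Shortest distances from LAR:
LAR: 0
PIN: 3.7  (via LAR)
QRY: 3.8  (via LAR)
DOK: 4.8  (via LAR)
BRV: 5.6  (via LAR)
GRN: 6  (via DOK)
SUM: 7.6  (via GRN)
MID: 10.3  (via QRY)
Shortest route: LAR → QRY → MID = 10.3 min.

10.3 min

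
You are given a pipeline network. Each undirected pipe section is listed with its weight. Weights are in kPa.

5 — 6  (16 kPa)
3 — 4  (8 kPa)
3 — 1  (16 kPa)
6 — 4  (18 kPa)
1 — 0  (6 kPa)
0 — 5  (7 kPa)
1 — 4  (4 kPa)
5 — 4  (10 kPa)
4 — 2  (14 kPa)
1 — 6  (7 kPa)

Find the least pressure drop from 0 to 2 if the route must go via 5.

31 kPa

Best 0 to 5: 0 → 5 costing 7
Shortest 5→2: 5 → 4 → 2 = 24
Total via 5: 7 + 24 = 31 kPa.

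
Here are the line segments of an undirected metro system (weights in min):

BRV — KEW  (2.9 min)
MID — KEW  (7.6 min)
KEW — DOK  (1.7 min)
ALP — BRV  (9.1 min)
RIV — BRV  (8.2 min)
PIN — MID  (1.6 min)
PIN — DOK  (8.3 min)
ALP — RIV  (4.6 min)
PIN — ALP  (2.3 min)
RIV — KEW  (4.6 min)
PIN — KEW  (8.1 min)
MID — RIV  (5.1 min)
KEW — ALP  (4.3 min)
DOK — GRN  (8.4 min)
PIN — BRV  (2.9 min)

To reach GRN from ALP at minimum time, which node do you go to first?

KEW

Enumerating some paths:
ALP → KEW → DOK → GRN: 4.3+1.7+8.4 = 14.4
ALP → PIN → BRV → KEW → DOK → GRN: 2.3+2.9+2.9+1.7+8.4 = 18.2
Cheapest is ALP → KEW → DOK → GRN at 14.4 min.
So from ALP the first move is to KEW.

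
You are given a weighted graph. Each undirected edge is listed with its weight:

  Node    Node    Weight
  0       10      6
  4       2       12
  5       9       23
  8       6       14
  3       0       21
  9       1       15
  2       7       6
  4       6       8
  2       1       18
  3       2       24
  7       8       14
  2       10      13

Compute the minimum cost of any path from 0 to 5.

75

Compare a few routes:
0 → 10 → 2 → 1 → 9 → 5: 6+13+18+15+23 = 75
0 → 3 → 2 → 1 → 9 → 5: 21+24+18+15+23 = 101
Cheapest is 0 → 10 → 2 → 1 → 9 → 5 at 75.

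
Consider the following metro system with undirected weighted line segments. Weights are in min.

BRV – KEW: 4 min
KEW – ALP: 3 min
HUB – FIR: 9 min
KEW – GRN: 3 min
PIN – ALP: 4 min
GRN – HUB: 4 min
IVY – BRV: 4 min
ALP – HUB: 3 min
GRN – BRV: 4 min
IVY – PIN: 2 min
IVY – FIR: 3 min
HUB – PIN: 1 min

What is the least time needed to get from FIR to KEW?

Compare a few routes:
FIR → IVY → PIN → HUB → GRN → KEW: 3+2+1+4+3 = 13
FIR → IVY → PIN → ALP → KEW: 3+2+4+3 = 12
FIR → IVY → PIN → HUB → ALP → KEW: 3+2+1+3+3 = 12
FIR → IVY → BRV → KEW: 3+4+4 = 11
Cheapest is FIR → IVY → BRV → KEW at 11 min.

11 min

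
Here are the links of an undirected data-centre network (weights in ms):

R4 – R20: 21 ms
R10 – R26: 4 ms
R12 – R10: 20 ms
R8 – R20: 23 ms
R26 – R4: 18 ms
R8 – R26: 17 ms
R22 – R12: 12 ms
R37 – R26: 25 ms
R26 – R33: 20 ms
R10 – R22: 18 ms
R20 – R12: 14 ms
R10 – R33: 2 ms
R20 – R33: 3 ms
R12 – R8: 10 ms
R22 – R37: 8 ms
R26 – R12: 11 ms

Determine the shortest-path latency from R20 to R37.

31 ms

Running Dijkstra from R20:
R20: 0
R33: 3  (via R20)
R10: 5  (via R33)
R26: 9  (via R10)
R12: 14  (via R20)
R4: 21  (via R20)
R8: 23  (via R20)
R22: 23  (via R10)
R37: 31  (via R22)
Shortest route: R20–R33–R10–R22–R37 = 31 ms.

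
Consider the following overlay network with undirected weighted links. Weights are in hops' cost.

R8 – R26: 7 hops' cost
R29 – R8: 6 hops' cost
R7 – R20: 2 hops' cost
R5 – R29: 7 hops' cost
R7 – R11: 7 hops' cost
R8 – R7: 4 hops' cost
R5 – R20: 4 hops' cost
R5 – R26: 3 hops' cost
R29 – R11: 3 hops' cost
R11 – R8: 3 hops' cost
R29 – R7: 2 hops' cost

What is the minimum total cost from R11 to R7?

5 hops' cost

Enumerating some paths:
R11–R7: 7 = 7
R11–R29–R7: 3+2 = 5
R11–R8–R7: 3+4 = 7
Cheapest is R11–R29–R7 at 5 hops' cost.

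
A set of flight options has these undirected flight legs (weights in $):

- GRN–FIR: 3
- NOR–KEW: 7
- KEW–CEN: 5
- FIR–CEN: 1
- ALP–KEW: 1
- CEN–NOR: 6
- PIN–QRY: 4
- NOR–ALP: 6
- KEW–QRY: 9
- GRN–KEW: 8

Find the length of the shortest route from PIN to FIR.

Settle nodes by increasing distance from PIN:
PIN: 0
QRY: 4  (via PIN)
KEW: 13  (via QRY)
ALP: 14  (via KEW)
CEN: 18  (via KEW)
FIR: 19  (via CEN)
Shortest route: PIN–QRY–KEW–CEN–FIR = $19.

$19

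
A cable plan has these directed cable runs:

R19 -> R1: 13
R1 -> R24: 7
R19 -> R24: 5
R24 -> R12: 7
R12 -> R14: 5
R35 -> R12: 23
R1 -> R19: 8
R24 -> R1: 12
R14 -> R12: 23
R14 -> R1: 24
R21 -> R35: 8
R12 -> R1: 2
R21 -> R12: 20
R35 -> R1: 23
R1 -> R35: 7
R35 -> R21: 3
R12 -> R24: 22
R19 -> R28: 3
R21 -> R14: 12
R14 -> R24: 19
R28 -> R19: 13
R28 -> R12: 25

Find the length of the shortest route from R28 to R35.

33

Candidate routes:
R28 → R19 → R1 → R35: 13+13+7 = 33
R28 → R19 → R24 → R12 → R1 → R35: 13+5+7+2+7 = 34
The minimum is 33 via R28 → R19 → R1 → R35.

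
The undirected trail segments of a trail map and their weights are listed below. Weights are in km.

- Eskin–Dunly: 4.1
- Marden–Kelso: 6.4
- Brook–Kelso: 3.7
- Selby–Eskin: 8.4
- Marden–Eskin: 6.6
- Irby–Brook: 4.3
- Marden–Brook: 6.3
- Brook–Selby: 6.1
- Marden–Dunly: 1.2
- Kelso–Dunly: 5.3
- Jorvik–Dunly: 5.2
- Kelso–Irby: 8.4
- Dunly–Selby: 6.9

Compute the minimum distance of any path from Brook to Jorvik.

12.7 km

Running Dijkstra from Brook:
Brook: 0
Kelso: 3.7  (via Brook)
Irby: 4.3  (via Brook)
Selby: 6.1  (via Brook)
Marden: 6.3  (via Brook)
Dunly: 7.5  (via Marden)
Eskin: 11.6  (via Dunly)
Jorvik: 12.7  (via Dunly)
Shortest route: Brook → Marden → Dunly → Jorvik = 12.7 km.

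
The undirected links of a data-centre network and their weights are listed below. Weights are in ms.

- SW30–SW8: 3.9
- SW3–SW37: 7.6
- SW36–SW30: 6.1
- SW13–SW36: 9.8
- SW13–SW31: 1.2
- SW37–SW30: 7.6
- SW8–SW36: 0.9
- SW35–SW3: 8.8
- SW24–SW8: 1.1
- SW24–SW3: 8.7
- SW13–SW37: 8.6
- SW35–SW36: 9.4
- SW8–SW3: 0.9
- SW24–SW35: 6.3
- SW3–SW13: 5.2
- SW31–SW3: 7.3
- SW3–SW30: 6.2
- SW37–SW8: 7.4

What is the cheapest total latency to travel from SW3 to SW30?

4.8 ms

Shortest distances from SW3:
SW3: 0
SW8: 0.9  (via SW3)
SW36: 1.8  (via SW8)
SW24: 2  (via SW8)
SW30: 4.8  (via SW8)
Shortest route: SW3 → SW8 → SW30 = 4.8 ms.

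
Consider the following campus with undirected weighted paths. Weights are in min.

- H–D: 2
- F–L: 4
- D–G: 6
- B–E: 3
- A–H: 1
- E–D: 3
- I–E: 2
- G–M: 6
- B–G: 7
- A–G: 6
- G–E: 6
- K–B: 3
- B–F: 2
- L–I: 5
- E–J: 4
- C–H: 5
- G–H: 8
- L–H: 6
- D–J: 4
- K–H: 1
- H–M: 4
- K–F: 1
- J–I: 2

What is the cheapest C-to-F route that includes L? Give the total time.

15 min

Best C to L: C–H–L costing 11
Shortest L→F: L–F = 4
Total via L: 11 + 4 = 15 min.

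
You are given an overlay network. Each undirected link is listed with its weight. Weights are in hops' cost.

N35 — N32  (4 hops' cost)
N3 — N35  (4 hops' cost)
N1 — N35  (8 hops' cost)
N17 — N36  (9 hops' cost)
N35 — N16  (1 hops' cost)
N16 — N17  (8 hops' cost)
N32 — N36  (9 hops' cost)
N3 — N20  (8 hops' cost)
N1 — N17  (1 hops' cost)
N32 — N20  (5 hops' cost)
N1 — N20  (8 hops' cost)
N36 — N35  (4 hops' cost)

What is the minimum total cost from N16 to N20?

10 hops' cost

Candidate routes:
N16 → N35 → N3 → N20: 1+4+8 = 13
N16 → N35 → N32 → N20: 1+4+5 = 10
The minimum is 10 hops' cost via N16 → N35 → N32 → N20.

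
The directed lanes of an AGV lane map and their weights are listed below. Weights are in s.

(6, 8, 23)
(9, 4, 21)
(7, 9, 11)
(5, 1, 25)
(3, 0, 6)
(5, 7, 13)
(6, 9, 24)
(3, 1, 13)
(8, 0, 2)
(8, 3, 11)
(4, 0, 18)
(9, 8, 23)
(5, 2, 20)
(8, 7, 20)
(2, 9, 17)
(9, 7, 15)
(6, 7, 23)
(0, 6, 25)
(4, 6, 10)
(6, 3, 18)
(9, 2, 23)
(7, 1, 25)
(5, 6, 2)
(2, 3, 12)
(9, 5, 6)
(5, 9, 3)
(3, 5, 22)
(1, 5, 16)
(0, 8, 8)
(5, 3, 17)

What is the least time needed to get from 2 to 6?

Shortest distances from 2:
2: 0
3: 12  (via 2)
9: 17  (via 2)
0: 18  (via 3)
5: 23  (via 9)
1: 25  (via 3)
6: 25  (via 5)
Shortest route: 2 → 9 → 5 → 6 = 25 s.

25 s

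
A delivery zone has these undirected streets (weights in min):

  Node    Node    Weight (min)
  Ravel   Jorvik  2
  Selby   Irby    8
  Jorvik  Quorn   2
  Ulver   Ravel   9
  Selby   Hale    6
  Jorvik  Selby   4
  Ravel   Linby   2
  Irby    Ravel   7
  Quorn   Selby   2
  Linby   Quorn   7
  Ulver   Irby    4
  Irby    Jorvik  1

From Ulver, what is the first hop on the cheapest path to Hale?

Irby

Compare a few routes:
Ulver - Irby - Selby - Hale: 4+8+6 = 18
Ulver - Irby - Jorvik - Selby - Hale: 4+1+4+6 = 15
Cheapest is Ulver - Irby - Jorvik - Selby - Hale at 15 min.
So from Ulver the first move is to Irby.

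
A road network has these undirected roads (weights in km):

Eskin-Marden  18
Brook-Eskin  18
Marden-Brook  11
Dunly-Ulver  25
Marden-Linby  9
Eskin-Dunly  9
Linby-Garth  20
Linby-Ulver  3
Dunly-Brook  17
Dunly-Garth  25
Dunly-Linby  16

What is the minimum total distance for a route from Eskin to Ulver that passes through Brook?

Best Eskin to Brook: Eskin → Brook costing 18
Best Brook to Ulver: Brook → Marden → Linby → Ulver costing 23
Total via Brook: 18 + 23 = 41 km.

41 km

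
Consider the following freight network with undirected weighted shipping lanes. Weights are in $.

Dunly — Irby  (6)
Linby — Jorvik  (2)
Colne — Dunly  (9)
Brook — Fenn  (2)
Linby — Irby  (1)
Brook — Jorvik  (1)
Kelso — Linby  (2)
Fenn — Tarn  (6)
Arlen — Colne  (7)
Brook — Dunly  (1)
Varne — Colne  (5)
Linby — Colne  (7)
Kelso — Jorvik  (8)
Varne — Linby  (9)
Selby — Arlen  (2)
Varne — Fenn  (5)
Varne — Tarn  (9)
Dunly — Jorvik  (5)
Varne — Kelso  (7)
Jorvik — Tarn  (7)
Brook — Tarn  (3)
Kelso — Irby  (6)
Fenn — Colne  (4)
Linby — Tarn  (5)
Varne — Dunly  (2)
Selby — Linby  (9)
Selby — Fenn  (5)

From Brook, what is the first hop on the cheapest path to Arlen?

Candidate routes:
Brook → Fenn → Colne → Arlen: 2+4+7 = 13
Brook → Fenn → Selby → Arlen: 2+5+2 = 9
Brook → Jorvik → Linby → Selby → Arlen: 1+2+9+2 = 14
The minimum is $9 via Brook → Fenn → Selby → Arlen.
So from Brook the first move is to Fenn.

Fenn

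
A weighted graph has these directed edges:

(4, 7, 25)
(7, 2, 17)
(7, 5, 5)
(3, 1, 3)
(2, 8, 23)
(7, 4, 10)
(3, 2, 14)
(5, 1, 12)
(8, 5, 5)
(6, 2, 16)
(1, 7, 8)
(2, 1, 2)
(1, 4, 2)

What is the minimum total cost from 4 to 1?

Enumerating some paths:
4–7–2–1: 25+17+2 = 44
4–7–5–1: 25+5+12 = 42
The minimum is 42 via 4–7–5–1.

42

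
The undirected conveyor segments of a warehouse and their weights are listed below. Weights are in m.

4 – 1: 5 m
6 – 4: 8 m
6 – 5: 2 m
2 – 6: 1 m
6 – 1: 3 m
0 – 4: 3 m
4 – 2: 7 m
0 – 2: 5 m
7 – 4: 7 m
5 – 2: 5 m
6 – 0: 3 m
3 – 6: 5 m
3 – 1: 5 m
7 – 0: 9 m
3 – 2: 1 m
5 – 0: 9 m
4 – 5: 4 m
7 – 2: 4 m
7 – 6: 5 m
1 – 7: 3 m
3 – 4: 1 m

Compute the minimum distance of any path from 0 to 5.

Compare a few routes:
0 → 4 → 3 → 2 → 6 → 5: 3+1+1+1+2 = 8
0 → 6 → 5: 3+2 = 5
0 → 4 → 5: 3+4 = 7
The minimum is 5 m via 0 → 6 → 5.

5 m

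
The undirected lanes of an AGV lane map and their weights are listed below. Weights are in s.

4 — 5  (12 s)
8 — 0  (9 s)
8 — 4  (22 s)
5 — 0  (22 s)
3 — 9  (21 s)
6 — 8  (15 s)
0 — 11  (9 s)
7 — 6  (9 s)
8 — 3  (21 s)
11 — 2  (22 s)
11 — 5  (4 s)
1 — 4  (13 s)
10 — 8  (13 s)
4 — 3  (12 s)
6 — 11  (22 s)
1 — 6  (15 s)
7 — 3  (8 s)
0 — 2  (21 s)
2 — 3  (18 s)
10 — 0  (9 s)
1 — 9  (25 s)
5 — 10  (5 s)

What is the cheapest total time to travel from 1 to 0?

Shortest distances from 1:
1: 0
4: 13  (via 1)
6: 15  (via 1)
7: 24  (via 6)
3: 25  (via 4)
5: 25  (via 4)
9: 25  (via 1)
11: 29  (via 5)
8: 30  (via 6)
10: 30  (via 5)
0: 38  (via 11)
Shortest route: 1 → 4 → 5 → 11 → 0 = 38 s.

38 s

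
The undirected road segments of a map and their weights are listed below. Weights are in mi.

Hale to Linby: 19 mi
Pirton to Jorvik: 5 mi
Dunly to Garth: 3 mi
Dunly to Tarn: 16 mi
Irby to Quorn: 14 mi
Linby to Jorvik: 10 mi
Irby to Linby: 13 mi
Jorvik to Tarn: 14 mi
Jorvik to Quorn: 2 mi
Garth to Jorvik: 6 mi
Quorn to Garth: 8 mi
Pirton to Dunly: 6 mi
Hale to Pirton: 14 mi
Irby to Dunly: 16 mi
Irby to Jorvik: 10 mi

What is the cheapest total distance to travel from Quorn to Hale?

21 mi

Running Dijkstra from Quorn:
Quorn: 0
Jorvik: 2  (via Quorn)
Pirton: 7  (via Jorvik)
Garth: 8  (via Quorn)
Dunly: 11  (via Garth)
Linby: 12  (via Jorvik)
Irby: 12  (via Jorvik)
Tarn: 16  (via Jorvik)
Hale: 21  (via Pirton)
Shortest route: Quorn → Jorvik → Pirton → Hale = 21 mi.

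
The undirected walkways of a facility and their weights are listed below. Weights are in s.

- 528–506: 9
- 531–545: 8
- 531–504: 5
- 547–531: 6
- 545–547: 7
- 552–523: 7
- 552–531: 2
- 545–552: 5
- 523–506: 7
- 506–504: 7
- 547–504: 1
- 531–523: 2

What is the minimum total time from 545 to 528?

24 s

Settle nodes by increasing distance from 545:
545: 0
552: 5  (via 545)
531: 7  (via 552)
547: 7  (via 545)
504: 8  (via 547)
523: 9  (via 531)
506: 15  (via 504)
528: 24  (via 506)
Shortest route: 545–547–504–506–528 = 24 s.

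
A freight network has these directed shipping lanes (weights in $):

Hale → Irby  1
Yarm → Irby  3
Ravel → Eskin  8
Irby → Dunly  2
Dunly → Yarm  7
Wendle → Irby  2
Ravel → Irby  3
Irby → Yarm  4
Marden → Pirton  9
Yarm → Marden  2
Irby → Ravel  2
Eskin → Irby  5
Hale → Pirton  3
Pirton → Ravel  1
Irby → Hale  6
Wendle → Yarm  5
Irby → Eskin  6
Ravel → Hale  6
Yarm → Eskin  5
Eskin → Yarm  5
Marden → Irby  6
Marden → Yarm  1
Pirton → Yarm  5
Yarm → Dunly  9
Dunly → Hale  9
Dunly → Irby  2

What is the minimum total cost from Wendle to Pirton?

$11

Running Dijkstra from Wendle:
Wendle: 0
Irby: 2  (via Wendle)
Ravel: 4  (via Irby)
Dunly: 4  (via Irby)
Yarm: 5  (via Wendle)
Marden: 7  (via Yarm)
Hale: 8  (via Irby)
Eskin: 8  (via Irby)
Pirton: 11  (via Hale)
Shortest route: Wendle → Irby → Hale → Pirton = $11.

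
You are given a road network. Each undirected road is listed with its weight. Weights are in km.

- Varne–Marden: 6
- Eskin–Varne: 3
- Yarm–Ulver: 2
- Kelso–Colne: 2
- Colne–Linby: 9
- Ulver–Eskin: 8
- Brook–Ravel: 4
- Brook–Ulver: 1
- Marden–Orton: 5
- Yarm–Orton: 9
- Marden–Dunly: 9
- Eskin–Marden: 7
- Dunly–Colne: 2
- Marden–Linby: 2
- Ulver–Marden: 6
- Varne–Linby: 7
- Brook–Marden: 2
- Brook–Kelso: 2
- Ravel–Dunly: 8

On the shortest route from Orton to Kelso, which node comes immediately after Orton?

Enumerating some paths:
Orton - Marden - Brook - Kelso: 5+2+2 = 9
Orton - Yarm - Ulver - Brook - Kelso: 9+2+1+2 = 14
The minimum is 9 km via Orton - Marden - Brook - Kelso.
So from Orton the first move is to Marden.

Marden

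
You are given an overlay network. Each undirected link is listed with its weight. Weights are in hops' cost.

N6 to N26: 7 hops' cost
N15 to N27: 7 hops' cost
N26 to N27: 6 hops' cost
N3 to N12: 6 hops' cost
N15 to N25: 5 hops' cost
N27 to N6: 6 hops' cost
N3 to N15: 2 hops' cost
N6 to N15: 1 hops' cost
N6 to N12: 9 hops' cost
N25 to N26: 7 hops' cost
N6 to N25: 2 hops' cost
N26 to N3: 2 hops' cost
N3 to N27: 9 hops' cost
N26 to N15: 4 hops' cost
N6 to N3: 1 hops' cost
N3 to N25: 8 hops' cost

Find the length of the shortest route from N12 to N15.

Settle nodes by increasing distance from N12:
N12: 0
N3: 6  (via N12)
N6: 7  (via N3)
N15: 8  (via N3)
Shortest route: N12 → N3 → N15 = 8 hops' cost.

8 hops' cost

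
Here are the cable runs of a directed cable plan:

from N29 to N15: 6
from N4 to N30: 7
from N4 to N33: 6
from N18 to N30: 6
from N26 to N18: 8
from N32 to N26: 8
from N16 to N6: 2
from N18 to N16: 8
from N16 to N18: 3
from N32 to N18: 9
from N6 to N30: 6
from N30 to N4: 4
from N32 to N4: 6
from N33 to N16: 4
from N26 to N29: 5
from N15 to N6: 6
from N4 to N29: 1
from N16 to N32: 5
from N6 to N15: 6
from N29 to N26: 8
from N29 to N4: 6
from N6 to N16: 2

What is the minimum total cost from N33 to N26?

Running Dijkstra from N33:
N33: 0
N16: 4  (via N33)
N6: 6  (via N16)
N18: 7  (via N16)
N32: 9  (via N16)
N30: 12  (via N6)
N15: 12  (via N6)
N4: 15  (via N32)
N29: 16  (via N4)
N26: 17  (via N32)
Shortest route: N33 → N16 → N32 → N26 = 17.

17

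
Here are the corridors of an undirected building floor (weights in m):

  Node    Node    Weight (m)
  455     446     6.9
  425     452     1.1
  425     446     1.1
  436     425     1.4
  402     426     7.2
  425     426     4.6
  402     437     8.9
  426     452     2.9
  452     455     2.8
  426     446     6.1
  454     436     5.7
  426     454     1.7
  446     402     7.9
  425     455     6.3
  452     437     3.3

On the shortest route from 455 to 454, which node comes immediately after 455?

Candidate routes:
455–452–425–436–454: 2.8+1.1+1.4+5.7 = 11
455–452–425–426–454: 2.8+1.1+4.6+1.7 = 10.2
455–425–452–426–454: 6.3+1.1+2.9+1.7 = 12
455–452–426–454: 2.8+2.9+1.7 = 7.4
The minimum is 7.4 m via 455–452–426–454.
So from 455 the first move is to 452.

452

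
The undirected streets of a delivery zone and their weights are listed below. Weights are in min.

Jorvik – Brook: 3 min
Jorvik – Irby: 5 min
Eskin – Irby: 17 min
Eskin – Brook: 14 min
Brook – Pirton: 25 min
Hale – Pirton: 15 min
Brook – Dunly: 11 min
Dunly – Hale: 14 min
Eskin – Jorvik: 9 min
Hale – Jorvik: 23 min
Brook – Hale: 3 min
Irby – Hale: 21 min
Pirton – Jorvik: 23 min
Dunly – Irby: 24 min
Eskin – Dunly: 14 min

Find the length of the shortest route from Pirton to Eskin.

Settle nodes by increasing distance from Pirton:
Pirton: 0
Hale: 15  (via Pirton)
Brook: 18  (via Hale)
Jorvik: 21  (via Brook)
Irby: 26  (via Jorvik)
Dunly: 29  (via Hale)
Eskin: 30  (via Jorvik)
Shortest route: Pirton–Hale–Brook–Jorvik–Eskin = 30 min.

30 min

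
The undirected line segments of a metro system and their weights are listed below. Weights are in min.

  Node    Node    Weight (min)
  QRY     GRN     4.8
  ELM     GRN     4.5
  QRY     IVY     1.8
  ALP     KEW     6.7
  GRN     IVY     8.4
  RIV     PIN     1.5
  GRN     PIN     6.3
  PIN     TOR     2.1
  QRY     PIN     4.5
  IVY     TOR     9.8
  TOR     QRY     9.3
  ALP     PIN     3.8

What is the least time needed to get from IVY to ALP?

10.1 min

Compare a few routes:
IVY - QRY - PIN - ALP: 1.8+4.5+3.8 = 10.1
IVY - QRY - GRN - PIN - ALP: 1.8+4.8+6.3+3.8 = 16.7
IVY - TOR - PIN - ALP: 9.8+2.1+3.8 = 15.7
Cheapest is IVY - QRY - PIN - ALP at 10.1 min.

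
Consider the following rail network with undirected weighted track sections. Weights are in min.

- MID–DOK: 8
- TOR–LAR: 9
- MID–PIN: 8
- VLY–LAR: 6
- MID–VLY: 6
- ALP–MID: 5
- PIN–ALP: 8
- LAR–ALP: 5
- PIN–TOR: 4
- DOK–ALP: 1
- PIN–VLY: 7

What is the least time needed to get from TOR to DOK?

13 min

Shortest distances from TOR:
TOR: 0
PIN: 4  (via TOR)
LAR: 9  (via TOR)
VLY: 11  (via PIN)
ALP: 12  (via PIN)
MID: 12  (via PIN)
DOK: 13  (via ALP)
Shortest route: TOR–PIN–ALP–DOK = 13 min.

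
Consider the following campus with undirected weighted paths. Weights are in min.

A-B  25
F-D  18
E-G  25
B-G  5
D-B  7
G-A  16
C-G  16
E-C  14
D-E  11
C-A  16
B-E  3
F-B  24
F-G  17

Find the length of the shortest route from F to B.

Settle nodes by increasing distance from F:
F: 0
G: 17  (via F)
D: 18  (via F)
B: 22  (via G)
Shortest route: F–G–B = 22 min.

22 min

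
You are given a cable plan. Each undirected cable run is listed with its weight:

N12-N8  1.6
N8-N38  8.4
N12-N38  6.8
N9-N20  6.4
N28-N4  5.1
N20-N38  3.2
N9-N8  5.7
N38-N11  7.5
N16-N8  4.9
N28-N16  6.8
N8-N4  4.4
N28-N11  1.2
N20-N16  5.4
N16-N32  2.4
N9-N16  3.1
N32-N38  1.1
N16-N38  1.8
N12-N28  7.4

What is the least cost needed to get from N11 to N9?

11.1

Enumerating some paths:
N11 - N28 - N16 - N9: 1.2+6.8+3.1 = 11.1
N11 - N38 - N16 - N9: 7.5+1.8+3.1 = 12.4
Cheapest is N11 - N28 - N16 - N9 at 11.1.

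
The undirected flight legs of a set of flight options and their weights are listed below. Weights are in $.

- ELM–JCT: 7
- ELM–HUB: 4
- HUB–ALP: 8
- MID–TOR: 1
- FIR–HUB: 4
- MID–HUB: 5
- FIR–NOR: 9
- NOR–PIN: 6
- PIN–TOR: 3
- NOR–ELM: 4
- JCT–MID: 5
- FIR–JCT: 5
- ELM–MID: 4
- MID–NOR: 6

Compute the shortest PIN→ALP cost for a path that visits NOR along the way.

Shortest PIN→NOR: PIN–NOR = 6
Shortest NOR→ALP: NOR–ELM–HUB–ALP = 16
Total via NOR: 6 + 16 = $22.

$22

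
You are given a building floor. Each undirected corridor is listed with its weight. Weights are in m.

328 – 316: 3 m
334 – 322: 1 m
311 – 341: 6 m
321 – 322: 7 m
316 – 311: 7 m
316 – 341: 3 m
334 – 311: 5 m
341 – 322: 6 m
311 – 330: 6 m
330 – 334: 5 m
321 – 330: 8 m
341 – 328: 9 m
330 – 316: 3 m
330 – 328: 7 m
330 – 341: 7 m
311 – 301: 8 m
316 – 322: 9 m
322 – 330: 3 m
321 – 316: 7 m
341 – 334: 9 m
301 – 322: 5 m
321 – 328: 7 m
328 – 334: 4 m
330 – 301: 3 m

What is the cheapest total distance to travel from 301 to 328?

Candidate routes:
301 → 330 → 328: 3+7 = 10
301 → 330 → 316 → 328: 3+3+3 = 9
Cheapest is 301 → 330 → 316 → 328 at 9 m.

9 m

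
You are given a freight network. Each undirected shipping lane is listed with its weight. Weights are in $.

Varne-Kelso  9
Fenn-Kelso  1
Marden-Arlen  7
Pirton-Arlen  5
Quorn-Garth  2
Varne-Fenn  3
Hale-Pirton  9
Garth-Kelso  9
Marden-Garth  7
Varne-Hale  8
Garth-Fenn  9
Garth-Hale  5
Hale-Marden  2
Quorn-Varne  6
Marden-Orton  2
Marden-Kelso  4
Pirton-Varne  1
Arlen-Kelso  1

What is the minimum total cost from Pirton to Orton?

$11

Running Dijkstra from Pirton:
Pirton: 0
Varne: 1  (via Pirton)
Fenn: 4  (via Varne)
Kelso: 5  (via Fenn)
Arlen: 5  (via Pirton)
Quorn: 7  (via Varne)
Hale: 9  (via Pirton)
Marden: 9  (via Kelso)
Garth: 9  (via Quorn)
Orton: 11  (via Marden)
Shortest route: Pirton–Varne–Fenn–Kelso–Marden–Orton = $11.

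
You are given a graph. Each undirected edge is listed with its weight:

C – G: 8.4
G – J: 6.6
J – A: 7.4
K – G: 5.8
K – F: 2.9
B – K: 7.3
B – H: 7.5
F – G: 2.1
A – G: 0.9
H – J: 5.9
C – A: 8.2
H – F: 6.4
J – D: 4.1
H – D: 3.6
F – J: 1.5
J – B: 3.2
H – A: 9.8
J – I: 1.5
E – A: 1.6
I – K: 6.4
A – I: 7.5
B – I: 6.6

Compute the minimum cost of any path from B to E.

Compare a few routes:
B → J → G → A → E: 3.2+6.6+0.9+1.6 = 12.3
B → J → F → G → A → E: 3.2+1.5+2.1+0.9+1.6 = 9.3
B → J → A → E: 3.2+7.4+1.6 = 12.2
Cheapest is B → J → F → G → A → E at 9.3.

9.3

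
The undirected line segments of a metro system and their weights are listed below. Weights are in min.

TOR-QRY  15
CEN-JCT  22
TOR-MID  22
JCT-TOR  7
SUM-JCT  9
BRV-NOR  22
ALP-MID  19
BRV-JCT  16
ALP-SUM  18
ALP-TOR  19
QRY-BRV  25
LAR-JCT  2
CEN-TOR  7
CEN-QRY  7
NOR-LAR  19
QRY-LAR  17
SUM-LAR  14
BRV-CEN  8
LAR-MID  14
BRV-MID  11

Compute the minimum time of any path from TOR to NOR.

Compare a few routes:
TOR → JCT → LAR → NOR: 7+2+19 = 28
TOR → CEN → BRV → NOR: 7+8+22 = 37
Cheapest is TOR → JCT → LAR → NOR at 28 min.

28 min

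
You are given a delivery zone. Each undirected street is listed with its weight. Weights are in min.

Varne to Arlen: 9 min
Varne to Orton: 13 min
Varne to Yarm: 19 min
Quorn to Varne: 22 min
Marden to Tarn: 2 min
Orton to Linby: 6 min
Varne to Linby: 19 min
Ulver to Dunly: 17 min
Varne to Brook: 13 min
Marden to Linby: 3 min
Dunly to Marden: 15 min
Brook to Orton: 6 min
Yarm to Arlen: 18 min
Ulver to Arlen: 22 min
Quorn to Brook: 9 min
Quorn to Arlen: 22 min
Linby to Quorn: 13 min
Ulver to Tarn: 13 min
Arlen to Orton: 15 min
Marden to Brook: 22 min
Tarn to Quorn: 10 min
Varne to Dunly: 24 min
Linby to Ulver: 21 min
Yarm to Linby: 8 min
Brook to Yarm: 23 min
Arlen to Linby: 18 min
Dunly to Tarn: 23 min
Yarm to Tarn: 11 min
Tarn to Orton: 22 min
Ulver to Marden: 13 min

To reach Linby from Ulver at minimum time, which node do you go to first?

Enumerating some paths:
Ulver - Marden - Linby: 13+3 = 16
Ulver - Tarn - Marden - Linby: 13+2+3 = 18
Ulver - Linby: 21 = 21
The minimum is 16 min via Ulver - Marden - Linby.
So from Ulver the first move is to Marden.

Marden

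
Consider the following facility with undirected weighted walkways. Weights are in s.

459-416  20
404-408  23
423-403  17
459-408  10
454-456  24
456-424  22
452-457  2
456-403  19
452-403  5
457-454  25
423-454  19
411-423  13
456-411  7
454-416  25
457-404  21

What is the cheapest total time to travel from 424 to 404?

Candidate routes:
424–456–403–452–457–404: 22+19+5+2+21 = 69
424–456–411–423–403–452–457–404: 22+7+13+17+5+2+21 = 87
Cheapest is 424–456–403–452–457–404 at 69 s.

69 s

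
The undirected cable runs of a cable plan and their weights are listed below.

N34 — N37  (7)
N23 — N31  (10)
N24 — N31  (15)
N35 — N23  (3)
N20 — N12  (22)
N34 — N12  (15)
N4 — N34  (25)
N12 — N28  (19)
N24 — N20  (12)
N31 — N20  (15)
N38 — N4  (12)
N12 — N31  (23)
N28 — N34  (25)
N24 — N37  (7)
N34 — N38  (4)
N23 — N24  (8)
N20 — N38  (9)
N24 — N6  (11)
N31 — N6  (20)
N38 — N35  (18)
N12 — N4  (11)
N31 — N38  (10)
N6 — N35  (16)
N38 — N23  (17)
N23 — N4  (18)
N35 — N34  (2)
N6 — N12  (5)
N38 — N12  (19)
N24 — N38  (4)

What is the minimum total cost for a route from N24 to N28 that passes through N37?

Best N24 to N37: N24–N37 costing 7
Shortest N37→N28: N37–N34–N28 = 32
Total via N37: 7 + 32 = 39.

39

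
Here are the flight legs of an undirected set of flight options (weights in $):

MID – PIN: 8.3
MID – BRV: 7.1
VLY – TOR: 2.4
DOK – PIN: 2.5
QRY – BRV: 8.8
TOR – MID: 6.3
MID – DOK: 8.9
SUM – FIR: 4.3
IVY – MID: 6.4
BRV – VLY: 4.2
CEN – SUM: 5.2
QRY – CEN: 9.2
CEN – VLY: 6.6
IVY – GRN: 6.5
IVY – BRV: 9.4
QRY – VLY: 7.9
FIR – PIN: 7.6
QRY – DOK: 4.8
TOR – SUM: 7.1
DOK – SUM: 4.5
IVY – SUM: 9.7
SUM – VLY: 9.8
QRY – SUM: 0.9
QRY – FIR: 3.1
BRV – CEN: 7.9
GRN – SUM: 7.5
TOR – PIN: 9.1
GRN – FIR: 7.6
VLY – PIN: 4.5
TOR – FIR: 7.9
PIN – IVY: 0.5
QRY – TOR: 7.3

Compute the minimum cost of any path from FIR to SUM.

$4

Running Dijkstra from FIR:
FIR: 0
QRY: 3.1  (via FIR)
SUM: 4  (via QRY)
Shortest route: FIR–QRY–SUM = $4.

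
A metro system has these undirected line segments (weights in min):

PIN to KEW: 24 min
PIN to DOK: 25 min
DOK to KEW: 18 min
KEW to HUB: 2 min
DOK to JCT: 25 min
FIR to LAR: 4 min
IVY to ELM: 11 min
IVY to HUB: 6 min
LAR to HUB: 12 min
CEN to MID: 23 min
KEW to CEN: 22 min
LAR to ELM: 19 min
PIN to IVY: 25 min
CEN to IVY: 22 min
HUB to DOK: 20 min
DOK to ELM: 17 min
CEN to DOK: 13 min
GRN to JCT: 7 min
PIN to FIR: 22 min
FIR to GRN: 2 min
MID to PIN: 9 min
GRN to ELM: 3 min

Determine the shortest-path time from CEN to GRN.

33 min

Compare a few routes:
CEN–KEW–HUB–IVY–ELM–GRN: 22+2+6+11+3 = 44
CEN–IVY–ELM–GRN: 22+11+3 = 36
CEN–KEW–HUB–LAR–FIR–GRN: 22+2+12+4+2 = 42
CEN–DOK–ELM–GRN: 13+17+3 = 33
Cheapest is CEN–DOK–ELM–GRN at 33 min.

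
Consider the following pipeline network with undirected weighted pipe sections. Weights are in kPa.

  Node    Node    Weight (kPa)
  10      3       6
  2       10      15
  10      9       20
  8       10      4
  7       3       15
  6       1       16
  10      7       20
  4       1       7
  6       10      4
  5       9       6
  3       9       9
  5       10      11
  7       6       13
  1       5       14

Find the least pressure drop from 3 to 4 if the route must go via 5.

Shortest 3→5: 3 → 9 → 5 = 15
Best 5 to 4: 5 → 1 → 4 costing 21
Total via 5: 15 + 21 = 36 kPa.

36 kPa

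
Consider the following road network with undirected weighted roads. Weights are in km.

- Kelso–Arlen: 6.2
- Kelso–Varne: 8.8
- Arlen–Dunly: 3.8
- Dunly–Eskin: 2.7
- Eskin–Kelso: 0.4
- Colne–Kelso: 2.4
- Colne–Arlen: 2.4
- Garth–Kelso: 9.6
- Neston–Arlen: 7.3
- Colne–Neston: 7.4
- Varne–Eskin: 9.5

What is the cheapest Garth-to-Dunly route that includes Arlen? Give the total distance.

18.2 km

Shortest Garth→Arlen: Garth → Kelso → Colne → Arlen = 14.4
Shortest Arlen→Dunly: Arlen → Dunly = 3.8
Total via Arlen: 14.4 + 3.8 = 18.2 km.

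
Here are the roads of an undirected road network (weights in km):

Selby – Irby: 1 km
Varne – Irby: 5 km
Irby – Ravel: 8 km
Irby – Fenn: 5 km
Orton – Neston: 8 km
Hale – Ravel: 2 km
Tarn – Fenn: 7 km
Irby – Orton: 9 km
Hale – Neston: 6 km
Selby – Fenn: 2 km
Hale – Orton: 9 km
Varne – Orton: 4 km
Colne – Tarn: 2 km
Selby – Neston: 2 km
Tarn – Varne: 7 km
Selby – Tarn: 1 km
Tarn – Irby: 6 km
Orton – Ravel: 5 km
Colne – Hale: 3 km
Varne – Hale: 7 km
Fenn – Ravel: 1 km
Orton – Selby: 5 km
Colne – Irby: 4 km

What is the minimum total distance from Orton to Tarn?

Compare a few routes:
Orton–Ravel–Fenn–Selby–Tarn: 5+1+2+1 = 9
Orton–Selby–Tarn: 5+1 = 6
Orton–Neston–Selby–Tarn: 8+2+1 = 11
Orton–Irby–Selby–Tarn: 9+1+1 = 11
The minimum is 6 km via Orton–Selby–Tarn.

6 km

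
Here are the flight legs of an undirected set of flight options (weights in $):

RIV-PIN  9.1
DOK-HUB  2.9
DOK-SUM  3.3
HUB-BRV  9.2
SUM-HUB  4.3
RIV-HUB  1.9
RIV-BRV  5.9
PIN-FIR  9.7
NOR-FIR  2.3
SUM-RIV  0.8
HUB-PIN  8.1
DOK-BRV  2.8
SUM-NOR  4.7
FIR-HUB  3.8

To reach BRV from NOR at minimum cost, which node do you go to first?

Enumerating some paths:
NOR - SUM - RIV - BRV: 4.7+0.8+5.9 = 11.4
NOR - SUM - DOK - BRV: 4.7+3.3+2.8 = 10.8
Cheapest is NOR - SUM - DOK - BRV at $10.8.
So from NOR the first move is to SUM.

SUM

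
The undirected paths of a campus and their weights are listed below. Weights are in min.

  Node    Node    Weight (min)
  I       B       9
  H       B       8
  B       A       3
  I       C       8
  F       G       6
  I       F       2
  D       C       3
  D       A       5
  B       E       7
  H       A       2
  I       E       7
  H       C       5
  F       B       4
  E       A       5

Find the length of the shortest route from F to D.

Compare a few routes:
F → I → C → D: 2+8+3 = 13
F → B → A → H → C → D: 4+3+2+5+3 = 17
F → B → A → D: 4+3+5 = 12
Cheapest is F → B → A → D at 12 min.

12 min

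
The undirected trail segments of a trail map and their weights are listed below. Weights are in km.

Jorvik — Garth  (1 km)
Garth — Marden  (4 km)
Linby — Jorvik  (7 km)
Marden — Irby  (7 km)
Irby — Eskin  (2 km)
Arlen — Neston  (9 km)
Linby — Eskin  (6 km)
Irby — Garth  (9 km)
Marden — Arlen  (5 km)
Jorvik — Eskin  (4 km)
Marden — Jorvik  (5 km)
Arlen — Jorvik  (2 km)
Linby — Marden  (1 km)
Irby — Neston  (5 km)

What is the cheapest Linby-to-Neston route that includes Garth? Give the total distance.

17 km

Best Linby to Garth: Linby–Marden–Garth costing 5
Shortest Garth→Neston: Garth–Jorvik–Arlen–Neston = 12
Total via Garth: 5 + 12 = 17 km.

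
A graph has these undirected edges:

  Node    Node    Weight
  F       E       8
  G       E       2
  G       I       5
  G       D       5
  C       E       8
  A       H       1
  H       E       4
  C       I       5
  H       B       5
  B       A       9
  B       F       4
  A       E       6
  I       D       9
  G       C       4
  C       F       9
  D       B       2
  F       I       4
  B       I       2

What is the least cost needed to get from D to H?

7

Shortest distances from D:
D: 0
B: 2  (via D)
I: 4  (via B)
G: 5  (via D)
F: 6  (via B)
E: 7  (via G)
H: 7  (via B)
Shortest route: D → B → H = 7.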